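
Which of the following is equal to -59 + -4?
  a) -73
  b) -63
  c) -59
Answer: b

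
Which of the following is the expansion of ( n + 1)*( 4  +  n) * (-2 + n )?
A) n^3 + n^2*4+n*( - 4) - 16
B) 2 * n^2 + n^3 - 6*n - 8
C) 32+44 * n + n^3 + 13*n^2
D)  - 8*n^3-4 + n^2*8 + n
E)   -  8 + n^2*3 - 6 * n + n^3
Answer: E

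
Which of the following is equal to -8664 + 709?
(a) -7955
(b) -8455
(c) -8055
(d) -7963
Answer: a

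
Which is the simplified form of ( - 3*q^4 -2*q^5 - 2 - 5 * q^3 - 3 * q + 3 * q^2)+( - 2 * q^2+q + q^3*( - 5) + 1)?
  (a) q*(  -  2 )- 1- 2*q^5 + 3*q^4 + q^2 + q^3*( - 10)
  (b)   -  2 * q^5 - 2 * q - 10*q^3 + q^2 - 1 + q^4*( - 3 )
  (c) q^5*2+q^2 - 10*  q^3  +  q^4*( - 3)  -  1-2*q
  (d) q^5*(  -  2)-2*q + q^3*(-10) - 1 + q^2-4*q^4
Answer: b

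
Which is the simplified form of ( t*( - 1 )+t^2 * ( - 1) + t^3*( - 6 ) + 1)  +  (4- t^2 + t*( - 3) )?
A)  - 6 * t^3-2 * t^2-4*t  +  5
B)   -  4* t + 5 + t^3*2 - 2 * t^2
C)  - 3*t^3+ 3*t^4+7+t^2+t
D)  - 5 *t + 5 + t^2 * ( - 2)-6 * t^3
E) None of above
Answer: A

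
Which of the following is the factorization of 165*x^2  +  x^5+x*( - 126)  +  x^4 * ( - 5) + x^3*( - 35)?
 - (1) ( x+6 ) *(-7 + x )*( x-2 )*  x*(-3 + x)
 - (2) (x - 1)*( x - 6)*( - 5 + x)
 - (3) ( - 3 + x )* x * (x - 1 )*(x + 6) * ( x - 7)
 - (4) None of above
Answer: 3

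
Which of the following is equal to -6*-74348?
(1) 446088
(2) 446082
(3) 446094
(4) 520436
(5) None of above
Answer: 1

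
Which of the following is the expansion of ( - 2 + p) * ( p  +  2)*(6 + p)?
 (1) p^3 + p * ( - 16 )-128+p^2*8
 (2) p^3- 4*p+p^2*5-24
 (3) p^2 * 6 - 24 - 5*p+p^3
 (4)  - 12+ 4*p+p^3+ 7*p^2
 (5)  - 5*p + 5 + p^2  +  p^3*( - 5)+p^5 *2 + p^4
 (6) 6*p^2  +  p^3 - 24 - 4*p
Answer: 6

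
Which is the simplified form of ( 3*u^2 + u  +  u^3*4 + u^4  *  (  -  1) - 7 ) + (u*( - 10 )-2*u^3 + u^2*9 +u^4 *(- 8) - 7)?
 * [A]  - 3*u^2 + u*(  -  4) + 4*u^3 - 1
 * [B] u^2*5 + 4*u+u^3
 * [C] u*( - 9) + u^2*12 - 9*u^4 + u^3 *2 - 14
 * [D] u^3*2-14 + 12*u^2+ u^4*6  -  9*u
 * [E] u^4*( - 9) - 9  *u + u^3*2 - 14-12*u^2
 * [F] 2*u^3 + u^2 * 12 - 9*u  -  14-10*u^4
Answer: C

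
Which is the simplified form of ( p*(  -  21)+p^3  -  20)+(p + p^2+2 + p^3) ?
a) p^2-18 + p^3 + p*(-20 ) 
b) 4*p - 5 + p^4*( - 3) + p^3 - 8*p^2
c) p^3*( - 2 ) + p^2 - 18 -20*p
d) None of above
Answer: d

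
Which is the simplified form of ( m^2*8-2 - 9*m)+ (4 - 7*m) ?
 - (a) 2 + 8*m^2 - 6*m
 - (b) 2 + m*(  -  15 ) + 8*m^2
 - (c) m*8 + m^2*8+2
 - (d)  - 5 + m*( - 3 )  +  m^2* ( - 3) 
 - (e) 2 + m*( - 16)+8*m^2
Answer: e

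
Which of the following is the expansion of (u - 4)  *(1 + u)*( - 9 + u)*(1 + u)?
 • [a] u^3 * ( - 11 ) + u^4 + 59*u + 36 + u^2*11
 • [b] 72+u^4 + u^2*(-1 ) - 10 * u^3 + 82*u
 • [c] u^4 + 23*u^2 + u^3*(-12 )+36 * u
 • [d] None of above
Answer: a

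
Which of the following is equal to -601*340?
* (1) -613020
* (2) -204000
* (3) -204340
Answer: 3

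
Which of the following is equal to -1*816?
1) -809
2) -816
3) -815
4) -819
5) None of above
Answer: 2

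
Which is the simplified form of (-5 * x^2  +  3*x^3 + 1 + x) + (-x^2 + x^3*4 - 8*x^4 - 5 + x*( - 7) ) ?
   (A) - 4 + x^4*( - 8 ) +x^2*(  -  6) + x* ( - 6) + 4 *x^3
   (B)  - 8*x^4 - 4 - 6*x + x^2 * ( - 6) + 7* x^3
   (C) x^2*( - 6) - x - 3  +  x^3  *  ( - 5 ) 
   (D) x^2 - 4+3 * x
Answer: B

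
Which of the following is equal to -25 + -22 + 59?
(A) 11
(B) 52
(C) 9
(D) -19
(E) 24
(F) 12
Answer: F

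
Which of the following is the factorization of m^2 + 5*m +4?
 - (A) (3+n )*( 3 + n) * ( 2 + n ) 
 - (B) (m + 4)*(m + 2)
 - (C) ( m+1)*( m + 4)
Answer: C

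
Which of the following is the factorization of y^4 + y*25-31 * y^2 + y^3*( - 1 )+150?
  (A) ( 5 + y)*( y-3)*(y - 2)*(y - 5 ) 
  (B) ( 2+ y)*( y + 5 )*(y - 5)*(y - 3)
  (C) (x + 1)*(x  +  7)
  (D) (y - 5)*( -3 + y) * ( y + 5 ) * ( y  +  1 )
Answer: B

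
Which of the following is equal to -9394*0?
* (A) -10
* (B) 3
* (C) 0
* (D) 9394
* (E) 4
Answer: C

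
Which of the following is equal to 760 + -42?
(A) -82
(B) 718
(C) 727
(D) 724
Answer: B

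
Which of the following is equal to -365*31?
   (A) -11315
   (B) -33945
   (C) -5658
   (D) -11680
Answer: A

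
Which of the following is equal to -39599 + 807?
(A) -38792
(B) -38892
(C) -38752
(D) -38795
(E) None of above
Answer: A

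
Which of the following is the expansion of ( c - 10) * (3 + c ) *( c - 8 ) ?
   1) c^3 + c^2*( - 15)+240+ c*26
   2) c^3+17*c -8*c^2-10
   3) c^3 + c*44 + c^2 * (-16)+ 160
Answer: 1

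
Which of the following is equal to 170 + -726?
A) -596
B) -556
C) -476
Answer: B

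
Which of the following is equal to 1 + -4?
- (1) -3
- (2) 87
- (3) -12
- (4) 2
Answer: 1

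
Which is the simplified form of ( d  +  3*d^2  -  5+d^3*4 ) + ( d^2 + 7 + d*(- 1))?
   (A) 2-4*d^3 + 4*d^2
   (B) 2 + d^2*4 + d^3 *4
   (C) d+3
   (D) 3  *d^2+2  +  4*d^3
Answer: B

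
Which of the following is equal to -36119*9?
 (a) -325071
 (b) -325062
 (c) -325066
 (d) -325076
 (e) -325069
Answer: a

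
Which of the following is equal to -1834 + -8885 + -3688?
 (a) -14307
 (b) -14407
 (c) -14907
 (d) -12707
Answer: b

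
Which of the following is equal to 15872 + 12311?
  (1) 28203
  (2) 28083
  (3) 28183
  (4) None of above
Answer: 3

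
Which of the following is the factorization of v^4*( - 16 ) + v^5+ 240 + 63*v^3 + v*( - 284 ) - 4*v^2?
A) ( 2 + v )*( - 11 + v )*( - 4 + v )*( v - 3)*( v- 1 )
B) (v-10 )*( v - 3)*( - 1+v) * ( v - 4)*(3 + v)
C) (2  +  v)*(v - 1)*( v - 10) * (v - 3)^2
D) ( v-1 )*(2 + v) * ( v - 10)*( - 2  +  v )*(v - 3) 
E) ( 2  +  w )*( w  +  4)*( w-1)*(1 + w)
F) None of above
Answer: F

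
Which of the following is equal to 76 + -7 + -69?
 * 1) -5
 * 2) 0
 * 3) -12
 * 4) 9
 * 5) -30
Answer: 2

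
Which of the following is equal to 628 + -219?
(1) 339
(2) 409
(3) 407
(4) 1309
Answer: 2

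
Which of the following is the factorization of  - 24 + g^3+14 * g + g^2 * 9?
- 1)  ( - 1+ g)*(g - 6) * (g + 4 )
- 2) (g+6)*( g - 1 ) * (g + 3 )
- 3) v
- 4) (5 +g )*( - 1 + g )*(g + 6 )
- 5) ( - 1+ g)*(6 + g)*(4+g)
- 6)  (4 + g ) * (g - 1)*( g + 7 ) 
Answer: 5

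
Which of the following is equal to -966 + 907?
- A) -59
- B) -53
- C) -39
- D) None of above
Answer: A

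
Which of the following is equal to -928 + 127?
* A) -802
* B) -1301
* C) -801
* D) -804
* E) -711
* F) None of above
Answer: C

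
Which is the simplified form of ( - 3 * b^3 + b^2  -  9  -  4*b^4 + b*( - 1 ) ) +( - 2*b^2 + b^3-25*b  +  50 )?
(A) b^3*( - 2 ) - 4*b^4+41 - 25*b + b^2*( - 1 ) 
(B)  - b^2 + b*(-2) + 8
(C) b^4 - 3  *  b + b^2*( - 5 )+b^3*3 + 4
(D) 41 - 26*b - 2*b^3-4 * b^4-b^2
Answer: D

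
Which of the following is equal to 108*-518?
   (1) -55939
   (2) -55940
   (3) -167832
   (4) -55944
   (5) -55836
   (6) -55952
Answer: 4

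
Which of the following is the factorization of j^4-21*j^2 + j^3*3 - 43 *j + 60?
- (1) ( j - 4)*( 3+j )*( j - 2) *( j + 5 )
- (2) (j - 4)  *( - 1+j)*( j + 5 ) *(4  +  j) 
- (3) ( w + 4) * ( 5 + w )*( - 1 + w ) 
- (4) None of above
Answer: 4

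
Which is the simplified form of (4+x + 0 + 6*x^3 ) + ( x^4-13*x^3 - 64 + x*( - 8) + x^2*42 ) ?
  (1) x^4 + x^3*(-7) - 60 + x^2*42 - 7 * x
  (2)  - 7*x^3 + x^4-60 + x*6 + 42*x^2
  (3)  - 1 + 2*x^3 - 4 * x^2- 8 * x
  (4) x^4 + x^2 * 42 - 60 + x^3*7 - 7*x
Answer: 1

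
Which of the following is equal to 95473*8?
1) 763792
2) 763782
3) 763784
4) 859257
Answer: 3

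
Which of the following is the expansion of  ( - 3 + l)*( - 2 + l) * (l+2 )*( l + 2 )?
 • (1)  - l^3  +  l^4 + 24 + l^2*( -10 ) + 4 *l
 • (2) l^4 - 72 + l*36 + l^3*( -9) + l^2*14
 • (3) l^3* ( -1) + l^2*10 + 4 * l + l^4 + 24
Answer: 1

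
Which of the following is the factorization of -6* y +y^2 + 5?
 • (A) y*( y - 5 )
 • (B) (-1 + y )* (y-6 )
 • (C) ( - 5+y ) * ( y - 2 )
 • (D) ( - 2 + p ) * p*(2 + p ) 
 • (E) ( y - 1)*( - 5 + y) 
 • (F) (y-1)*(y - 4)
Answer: E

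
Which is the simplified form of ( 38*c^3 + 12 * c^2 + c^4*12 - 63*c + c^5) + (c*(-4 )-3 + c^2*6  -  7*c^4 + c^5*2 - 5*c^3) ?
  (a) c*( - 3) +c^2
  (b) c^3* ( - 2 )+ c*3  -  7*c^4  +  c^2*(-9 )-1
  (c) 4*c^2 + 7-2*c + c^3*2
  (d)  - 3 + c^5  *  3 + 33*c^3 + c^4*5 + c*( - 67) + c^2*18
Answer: d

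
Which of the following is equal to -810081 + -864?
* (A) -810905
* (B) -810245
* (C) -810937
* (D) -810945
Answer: D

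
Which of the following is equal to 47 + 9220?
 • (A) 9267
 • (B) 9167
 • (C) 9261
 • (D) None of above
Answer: A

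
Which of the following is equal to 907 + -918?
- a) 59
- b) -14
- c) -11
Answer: c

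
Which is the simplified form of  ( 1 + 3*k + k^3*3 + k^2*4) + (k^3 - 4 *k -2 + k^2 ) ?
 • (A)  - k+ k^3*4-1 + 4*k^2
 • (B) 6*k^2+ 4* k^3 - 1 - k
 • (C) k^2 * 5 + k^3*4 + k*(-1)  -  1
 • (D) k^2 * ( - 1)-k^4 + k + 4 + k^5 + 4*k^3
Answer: C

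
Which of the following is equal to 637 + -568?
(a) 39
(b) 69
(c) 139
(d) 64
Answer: b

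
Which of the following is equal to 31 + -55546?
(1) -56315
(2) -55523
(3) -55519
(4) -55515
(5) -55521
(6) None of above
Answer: 4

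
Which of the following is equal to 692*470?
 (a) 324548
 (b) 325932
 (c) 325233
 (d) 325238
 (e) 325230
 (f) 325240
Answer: f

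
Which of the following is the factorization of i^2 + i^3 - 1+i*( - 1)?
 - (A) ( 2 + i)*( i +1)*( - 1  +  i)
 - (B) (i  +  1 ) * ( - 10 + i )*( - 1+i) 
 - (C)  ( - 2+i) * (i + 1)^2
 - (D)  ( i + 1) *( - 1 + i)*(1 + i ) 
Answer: D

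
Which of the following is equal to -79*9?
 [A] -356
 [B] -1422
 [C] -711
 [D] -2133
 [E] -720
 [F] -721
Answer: C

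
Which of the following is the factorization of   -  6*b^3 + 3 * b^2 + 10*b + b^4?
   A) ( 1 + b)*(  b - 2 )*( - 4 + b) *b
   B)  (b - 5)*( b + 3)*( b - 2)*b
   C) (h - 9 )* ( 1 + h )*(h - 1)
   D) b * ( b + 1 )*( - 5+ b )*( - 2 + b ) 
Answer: D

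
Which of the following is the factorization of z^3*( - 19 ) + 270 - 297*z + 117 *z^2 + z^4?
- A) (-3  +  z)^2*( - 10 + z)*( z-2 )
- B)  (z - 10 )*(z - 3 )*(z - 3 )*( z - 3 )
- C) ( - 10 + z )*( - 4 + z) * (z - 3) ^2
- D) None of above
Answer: B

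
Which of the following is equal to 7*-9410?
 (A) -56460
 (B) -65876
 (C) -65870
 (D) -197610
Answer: C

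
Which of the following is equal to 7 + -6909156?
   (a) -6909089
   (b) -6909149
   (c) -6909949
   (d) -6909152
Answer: b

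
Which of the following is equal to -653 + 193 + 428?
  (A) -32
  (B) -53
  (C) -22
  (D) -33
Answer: A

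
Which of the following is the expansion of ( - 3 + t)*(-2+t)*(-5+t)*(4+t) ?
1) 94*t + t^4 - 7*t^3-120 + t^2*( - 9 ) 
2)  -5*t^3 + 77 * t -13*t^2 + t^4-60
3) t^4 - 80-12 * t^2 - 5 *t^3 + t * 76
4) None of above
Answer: 4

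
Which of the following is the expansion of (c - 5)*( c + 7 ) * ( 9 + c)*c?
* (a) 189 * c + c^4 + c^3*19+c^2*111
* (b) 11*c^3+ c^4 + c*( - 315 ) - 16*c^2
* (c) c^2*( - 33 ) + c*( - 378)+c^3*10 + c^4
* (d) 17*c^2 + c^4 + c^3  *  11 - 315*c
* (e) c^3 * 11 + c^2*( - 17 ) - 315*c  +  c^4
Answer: e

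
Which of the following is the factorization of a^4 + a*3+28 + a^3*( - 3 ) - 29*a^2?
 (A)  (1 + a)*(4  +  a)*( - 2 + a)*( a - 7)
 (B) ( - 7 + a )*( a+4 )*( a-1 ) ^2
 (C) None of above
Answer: C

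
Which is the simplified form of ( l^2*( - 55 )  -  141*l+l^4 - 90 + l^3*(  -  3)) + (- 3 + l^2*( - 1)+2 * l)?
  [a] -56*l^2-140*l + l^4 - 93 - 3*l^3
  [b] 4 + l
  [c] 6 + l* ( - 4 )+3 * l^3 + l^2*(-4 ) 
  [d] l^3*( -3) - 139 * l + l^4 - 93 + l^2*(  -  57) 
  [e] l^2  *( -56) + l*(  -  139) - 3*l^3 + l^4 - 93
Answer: e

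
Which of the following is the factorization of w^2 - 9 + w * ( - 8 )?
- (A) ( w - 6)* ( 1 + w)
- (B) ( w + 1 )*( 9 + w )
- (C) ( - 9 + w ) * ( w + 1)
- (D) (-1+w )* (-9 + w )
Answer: C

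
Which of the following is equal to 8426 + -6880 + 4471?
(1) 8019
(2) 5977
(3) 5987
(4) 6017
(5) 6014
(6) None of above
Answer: 4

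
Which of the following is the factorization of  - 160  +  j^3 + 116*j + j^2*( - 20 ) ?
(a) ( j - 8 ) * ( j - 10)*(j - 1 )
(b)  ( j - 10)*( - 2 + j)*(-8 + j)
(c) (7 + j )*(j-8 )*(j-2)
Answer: b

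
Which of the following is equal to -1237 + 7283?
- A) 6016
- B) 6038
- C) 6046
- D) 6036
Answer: C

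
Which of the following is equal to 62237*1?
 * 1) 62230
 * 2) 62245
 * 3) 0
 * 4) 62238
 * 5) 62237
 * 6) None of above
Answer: 5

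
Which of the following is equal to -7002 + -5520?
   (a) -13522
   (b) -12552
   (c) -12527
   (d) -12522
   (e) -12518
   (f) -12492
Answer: d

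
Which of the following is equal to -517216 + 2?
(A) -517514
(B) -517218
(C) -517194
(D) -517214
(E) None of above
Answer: D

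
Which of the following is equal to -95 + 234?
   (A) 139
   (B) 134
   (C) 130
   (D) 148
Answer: A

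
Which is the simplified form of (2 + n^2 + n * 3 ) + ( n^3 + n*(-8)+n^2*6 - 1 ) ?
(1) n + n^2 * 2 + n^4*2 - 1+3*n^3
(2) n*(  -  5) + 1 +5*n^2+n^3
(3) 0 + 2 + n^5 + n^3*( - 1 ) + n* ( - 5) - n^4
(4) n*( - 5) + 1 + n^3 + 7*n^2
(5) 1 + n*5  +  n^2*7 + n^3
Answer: 4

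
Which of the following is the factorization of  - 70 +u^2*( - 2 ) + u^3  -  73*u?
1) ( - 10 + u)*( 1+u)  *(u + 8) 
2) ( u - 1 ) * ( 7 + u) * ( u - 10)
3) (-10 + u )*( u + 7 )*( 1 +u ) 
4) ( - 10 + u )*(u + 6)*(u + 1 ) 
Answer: 3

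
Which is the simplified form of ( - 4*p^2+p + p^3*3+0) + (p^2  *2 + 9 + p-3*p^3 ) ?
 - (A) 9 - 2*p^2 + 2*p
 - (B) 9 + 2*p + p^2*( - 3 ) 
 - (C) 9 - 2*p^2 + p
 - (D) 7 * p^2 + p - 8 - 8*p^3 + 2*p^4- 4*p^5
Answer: A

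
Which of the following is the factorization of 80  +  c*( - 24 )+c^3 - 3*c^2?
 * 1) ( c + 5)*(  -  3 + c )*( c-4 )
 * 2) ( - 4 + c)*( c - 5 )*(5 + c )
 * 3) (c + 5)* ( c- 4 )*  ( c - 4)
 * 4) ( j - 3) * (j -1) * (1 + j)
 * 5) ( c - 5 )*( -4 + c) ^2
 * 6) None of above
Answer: 3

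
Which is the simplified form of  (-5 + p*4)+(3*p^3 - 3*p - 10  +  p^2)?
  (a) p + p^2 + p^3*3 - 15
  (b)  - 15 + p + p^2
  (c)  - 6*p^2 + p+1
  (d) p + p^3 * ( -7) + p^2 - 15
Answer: a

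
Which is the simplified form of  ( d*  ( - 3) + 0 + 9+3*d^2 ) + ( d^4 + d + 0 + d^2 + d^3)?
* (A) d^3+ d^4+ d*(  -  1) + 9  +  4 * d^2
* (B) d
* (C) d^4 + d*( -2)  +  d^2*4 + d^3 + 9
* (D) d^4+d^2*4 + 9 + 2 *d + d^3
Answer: C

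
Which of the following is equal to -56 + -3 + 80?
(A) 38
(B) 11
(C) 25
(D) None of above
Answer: D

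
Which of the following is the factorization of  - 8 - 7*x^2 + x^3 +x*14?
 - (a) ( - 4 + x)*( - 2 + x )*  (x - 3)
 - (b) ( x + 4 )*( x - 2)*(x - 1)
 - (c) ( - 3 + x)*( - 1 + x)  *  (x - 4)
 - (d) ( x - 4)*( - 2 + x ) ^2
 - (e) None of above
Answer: e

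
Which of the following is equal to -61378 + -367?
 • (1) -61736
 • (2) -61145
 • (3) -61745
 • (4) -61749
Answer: 3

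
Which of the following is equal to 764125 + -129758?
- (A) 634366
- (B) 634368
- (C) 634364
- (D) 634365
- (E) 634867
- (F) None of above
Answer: F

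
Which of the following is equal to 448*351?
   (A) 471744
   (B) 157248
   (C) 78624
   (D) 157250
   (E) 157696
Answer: B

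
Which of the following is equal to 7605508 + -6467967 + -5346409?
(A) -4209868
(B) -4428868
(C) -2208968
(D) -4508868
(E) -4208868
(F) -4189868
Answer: E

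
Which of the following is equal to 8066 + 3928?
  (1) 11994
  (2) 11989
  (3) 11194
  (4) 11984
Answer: 1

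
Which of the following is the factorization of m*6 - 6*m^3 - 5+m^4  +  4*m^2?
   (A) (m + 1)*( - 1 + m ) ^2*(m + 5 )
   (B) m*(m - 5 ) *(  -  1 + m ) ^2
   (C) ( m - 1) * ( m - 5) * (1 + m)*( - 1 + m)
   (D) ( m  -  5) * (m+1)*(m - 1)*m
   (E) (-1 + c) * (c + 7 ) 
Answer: C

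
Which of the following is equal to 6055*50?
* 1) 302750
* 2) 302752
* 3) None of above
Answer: 1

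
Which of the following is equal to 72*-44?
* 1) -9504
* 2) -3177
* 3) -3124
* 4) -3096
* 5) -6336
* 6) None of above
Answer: 6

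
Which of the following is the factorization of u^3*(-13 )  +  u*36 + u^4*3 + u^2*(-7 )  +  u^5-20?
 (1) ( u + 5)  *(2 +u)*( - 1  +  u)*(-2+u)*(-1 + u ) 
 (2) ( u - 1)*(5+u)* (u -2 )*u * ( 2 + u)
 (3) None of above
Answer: 1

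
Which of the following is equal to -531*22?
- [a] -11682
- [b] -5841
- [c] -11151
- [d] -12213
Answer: a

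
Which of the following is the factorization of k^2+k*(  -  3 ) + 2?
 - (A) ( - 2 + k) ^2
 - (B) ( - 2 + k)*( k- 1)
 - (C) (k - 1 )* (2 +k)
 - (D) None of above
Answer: B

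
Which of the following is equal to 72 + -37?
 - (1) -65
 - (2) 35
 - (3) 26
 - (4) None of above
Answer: 2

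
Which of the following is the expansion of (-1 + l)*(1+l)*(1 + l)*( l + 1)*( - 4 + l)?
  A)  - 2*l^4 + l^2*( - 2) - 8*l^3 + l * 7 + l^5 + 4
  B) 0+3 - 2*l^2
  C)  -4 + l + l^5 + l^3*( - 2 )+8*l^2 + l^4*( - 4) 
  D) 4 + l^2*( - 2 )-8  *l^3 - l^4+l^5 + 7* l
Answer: A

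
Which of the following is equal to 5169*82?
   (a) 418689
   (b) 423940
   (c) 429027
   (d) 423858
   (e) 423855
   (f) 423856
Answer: d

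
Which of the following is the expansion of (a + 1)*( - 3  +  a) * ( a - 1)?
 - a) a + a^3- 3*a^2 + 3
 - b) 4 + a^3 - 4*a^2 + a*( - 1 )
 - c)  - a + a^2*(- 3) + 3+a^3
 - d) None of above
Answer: c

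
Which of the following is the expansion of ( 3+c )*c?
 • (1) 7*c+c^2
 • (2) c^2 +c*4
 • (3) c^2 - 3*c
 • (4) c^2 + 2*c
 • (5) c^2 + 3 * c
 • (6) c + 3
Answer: 5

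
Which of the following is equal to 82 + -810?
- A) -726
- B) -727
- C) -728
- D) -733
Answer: C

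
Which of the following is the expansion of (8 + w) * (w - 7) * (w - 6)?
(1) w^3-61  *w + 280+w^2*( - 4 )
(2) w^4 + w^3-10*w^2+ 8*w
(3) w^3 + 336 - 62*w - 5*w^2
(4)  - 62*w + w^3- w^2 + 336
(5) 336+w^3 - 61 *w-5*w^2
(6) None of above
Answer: 3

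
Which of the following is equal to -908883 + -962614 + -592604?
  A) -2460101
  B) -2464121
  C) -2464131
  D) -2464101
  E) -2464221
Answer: D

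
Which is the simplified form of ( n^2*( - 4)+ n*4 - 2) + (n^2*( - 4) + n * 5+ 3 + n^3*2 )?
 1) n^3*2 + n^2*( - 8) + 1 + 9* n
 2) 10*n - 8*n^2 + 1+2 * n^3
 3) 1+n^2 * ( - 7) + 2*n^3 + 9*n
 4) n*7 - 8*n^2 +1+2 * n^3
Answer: 1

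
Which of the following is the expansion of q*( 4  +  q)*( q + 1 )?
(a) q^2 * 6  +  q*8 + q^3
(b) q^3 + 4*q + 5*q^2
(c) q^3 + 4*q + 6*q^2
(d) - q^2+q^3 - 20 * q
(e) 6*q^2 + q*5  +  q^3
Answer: b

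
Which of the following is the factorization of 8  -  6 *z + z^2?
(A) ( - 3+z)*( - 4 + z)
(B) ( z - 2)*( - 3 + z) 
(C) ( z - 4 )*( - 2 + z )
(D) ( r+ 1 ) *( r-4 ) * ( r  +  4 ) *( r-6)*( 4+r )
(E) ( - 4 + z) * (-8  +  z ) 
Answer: C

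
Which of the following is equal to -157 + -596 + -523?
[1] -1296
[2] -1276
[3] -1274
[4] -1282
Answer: 2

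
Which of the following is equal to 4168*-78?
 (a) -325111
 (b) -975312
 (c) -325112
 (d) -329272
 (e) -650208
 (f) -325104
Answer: f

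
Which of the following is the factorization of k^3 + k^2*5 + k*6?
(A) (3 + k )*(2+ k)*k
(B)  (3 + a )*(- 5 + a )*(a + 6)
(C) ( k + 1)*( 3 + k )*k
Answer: A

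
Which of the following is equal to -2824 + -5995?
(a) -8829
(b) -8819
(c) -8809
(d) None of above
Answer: b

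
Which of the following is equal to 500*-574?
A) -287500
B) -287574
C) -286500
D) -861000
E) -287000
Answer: E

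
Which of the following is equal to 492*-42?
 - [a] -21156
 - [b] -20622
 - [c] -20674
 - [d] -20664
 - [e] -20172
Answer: d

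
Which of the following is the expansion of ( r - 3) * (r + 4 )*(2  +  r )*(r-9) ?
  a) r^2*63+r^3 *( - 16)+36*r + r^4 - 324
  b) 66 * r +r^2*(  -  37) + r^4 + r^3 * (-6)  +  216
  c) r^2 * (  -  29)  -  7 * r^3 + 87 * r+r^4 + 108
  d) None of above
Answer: b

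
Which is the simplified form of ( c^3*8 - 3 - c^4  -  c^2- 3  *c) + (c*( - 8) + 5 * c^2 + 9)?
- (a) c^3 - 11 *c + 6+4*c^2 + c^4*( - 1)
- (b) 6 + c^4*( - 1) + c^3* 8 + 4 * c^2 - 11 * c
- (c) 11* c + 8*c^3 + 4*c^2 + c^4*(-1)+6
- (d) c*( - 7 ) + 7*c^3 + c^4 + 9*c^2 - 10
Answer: b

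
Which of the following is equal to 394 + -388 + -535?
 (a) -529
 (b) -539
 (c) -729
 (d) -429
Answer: a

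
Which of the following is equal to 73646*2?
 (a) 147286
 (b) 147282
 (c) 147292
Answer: c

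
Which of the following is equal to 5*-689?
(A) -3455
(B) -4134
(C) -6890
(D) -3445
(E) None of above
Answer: D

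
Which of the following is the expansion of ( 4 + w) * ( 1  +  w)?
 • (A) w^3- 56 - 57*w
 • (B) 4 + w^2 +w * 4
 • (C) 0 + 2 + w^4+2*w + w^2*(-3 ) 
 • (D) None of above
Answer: D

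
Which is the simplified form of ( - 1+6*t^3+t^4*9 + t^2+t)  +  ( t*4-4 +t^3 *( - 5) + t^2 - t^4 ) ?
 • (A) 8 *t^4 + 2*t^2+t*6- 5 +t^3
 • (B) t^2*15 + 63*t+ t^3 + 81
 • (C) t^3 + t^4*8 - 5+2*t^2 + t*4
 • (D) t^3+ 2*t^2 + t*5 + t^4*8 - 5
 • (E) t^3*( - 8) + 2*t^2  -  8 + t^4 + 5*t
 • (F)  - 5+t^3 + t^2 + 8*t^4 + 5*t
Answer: D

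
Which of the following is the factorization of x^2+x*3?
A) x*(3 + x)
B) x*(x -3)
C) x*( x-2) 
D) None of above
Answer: A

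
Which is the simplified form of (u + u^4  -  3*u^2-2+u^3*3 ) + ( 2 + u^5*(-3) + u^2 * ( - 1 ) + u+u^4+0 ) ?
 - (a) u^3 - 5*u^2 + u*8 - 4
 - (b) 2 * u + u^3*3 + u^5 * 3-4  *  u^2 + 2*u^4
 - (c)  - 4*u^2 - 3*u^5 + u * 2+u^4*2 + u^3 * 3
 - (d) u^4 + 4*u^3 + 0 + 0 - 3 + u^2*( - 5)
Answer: c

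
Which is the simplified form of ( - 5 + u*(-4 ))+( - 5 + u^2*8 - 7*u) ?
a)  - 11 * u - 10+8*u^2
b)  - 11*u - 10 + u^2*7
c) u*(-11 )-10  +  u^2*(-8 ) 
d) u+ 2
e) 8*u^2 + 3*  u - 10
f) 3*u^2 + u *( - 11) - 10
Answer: a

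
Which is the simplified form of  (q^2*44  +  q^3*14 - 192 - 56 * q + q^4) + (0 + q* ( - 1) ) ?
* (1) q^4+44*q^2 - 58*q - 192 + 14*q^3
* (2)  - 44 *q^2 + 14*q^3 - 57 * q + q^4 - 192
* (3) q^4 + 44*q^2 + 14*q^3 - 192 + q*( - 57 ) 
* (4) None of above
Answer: 3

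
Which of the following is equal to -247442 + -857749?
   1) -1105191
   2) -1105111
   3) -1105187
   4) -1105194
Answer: 1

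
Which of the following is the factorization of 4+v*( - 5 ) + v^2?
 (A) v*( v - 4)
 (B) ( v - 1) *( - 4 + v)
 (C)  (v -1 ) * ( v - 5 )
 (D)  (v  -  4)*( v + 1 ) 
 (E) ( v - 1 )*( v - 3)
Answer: B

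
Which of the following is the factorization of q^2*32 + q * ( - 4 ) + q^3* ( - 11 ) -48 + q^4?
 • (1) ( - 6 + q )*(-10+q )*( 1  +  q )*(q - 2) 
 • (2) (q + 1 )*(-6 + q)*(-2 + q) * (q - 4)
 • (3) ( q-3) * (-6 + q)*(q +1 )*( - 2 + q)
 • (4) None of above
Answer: 2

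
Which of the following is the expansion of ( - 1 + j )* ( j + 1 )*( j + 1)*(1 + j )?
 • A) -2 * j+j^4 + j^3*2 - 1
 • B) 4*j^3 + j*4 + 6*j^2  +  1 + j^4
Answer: A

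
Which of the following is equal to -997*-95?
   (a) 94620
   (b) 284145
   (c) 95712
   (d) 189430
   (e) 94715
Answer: e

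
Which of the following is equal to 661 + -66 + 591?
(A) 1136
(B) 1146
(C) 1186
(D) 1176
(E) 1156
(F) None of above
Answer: C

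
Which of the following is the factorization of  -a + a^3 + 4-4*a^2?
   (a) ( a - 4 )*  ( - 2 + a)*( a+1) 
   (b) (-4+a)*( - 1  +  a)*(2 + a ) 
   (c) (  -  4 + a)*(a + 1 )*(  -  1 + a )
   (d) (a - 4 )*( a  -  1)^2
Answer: c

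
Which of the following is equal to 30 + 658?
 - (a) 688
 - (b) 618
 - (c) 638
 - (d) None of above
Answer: a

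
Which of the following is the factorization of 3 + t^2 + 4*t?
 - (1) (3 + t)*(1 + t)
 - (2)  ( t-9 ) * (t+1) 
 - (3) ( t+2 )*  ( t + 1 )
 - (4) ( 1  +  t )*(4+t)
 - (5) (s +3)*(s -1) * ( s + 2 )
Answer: 1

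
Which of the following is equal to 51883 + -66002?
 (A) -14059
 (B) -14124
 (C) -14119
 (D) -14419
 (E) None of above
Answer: C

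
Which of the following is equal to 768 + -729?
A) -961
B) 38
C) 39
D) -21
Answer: C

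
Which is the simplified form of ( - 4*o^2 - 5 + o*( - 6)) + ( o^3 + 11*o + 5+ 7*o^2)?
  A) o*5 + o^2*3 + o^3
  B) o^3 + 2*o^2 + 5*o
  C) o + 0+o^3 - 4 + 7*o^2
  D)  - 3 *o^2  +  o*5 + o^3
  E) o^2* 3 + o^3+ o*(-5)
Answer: A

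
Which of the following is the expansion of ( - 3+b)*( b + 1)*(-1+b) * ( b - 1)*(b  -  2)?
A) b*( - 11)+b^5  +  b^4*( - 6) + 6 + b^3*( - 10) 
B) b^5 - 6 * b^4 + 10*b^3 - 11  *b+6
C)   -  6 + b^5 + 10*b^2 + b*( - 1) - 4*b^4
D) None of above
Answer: B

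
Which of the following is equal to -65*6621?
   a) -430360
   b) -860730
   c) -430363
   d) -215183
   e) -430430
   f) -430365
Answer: f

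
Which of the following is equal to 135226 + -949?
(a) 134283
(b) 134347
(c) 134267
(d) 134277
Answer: d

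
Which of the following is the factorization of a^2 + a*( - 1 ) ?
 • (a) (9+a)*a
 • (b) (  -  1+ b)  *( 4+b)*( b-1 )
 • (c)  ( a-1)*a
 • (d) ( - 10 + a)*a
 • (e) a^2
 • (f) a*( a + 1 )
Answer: c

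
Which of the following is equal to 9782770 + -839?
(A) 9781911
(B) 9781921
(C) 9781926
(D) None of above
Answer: D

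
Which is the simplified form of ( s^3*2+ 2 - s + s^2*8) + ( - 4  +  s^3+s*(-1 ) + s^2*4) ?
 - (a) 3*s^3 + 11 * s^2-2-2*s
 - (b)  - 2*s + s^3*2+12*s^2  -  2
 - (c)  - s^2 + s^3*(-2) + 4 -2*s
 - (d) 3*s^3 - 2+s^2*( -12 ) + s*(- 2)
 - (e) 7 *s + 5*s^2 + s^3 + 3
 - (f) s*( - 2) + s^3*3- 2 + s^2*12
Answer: f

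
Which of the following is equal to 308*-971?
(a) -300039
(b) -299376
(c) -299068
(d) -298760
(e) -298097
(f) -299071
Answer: c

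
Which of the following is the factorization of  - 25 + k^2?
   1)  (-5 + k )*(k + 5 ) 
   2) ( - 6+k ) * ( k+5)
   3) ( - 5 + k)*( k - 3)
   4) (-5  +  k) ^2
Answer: 1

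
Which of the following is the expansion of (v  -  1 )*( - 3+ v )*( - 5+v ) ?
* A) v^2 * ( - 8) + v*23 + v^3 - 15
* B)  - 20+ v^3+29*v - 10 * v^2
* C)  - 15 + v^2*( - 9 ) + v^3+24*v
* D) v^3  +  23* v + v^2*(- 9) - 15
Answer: D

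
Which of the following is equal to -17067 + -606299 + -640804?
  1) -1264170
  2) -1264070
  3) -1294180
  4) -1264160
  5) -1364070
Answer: 1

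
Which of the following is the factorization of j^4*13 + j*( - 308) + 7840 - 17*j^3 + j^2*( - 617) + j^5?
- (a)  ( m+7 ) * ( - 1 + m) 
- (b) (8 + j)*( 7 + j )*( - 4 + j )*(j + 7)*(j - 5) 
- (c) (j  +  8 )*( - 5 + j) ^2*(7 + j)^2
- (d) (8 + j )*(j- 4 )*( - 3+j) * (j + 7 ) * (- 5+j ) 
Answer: b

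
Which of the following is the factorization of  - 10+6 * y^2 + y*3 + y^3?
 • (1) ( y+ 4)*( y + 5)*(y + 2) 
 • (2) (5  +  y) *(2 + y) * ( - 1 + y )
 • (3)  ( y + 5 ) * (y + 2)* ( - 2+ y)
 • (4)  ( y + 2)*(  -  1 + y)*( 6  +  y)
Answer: 2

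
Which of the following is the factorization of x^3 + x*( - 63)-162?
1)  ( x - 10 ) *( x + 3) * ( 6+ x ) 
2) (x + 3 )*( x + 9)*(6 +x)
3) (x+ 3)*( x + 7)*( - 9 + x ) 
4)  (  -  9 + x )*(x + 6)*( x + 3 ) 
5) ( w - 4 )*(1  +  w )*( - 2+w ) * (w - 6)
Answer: 4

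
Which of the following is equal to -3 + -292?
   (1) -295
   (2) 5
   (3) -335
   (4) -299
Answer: 1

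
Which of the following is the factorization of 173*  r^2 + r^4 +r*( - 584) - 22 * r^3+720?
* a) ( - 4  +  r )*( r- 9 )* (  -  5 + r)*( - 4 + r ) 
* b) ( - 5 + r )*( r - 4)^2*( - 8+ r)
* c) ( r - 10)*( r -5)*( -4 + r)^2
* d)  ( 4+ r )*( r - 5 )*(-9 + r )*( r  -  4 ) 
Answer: a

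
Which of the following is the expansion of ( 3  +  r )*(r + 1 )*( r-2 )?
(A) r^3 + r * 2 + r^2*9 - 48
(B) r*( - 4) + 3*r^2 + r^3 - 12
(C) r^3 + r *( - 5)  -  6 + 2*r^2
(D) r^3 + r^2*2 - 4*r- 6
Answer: C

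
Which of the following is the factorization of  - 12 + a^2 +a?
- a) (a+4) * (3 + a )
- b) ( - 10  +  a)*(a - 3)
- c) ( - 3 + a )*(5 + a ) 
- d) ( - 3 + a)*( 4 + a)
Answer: d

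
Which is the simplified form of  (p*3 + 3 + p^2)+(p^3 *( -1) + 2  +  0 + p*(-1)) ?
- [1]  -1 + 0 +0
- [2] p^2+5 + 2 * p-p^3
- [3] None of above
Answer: 2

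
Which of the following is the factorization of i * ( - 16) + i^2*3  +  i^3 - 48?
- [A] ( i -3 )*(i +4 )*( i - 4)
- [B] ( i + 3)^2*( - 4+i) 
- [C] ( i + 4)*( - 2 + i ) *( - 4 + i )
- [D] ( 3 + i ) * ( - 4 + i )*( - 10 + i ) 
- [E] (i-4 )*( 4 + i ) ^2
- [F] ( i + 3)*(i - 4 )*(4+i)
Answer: F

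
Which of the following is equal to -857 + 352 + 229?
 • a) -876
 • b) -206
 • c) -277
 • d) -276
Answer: d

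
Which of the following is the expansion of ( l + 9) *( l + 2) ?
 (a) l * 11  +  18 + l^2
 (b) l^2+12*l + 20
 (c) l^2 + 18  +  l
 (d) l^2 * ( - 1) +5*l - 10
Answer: a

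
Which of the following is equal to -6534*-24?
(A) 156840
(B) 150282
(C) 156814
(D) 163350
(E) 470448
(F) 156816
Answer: F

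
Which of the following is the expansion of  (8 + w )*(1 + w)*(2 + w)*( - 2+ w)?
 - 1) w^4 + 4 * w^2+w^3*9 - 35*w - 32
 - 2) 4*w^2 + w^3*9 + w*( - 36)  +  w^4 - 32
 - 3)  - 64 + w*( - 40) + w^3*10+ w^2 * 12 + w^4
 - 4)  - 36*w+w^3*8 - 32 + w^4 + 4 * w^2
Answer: 2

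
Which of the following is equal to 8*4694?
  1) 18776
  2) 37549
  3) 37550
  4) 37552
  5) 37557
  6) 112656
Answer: 4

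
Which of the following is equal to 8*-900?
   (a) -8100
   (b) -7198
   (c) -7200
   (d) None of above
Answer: c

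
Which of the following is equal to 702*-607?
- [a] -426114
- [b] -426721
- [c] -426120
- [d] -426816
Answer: a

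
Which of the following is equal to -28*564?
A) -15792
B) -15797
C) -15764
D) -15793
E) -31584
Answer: A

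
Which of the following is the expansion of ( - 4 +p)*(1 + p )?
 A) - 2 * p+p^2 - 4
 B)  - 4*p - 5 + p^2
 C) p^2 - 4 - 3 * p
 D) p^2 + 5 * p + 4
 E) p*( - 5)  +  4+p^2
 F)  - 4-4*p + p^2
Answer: C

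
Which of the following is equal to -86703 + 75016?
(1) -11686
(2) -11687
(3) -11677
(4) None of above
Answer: 2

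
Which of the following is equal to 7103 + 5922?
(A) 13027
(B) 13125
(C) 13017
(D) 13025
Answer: D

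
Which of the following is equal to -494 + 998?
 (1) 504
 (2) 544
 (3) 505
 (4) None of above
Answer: 1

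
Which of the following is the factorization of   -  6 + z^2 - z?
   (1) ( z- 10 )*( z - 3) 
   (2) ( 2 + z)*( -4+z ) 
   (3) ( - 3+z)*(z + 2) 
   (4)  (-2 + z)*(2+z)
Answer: 3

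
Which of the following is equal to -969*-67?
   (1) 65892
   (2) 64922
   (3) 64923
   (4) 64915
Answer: 3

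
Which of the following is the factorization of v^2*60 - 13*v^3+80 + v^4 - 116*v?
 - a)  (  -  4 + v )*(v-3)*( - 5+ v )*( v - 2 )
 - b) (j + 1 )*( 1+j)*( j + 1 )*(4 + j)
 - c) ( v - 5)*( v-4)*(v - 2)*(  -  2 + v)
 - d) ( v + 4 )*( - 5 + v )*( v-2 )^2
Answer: c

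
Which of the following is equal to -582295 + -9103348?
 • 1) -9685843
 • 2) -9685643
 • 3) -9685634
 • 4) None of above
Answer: 2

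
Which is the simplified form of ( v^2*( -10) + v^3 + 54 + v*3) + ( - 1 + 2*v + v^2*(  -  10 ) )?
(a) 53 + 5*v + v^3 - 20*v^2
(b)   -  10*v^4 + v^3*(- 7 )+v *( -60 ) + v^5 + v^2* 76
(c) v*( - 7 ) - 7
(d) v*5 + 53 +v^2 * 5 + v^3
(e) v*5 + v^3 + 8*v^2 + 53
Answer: a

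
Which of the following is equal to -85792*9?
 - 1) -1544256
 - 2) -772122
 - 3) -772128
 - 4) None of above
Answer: 3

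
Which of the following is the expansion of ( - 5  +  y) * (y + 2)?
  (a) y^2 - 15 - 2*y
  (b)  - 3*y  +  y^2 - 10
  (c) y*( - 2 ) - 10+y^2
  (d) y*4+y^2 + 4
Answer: b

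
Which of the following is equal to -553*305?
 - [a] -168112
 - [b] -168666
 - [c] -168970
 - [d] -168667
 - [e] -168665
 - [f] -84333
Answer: e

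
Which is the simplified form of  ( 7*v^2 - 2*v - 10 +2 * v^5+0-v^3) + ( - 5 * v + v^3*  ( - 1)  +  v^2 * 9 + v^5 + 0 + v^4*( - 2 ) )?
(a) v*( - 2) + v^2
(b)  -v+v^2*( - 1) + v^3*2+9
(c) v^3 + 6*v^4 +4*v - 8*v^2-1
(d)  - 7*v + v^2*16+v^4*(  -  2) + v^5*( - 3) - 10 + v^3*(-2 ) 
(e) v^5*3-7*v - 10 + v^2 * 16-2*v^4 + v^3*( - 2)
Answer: e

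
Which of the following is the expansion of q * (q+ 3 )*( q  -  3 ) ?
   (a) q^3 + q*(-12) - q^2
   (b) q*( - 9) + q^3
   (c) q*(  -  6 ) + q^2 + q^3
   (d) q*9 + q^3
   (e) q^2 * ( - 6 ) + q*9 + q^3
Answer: b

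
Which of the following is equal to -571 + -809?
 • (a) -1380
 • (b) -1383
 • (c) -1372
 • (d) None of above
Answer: a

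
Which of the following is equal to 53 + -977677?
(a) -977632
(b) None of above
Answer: b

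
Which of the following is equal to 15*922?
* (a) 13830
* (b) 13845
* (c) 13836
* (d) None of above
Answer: a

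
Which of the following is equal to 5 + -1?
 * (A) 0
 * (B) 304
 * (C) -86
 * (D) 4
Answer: D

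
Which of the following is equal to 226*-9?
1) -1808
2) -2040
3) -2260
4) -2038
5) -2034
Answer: 5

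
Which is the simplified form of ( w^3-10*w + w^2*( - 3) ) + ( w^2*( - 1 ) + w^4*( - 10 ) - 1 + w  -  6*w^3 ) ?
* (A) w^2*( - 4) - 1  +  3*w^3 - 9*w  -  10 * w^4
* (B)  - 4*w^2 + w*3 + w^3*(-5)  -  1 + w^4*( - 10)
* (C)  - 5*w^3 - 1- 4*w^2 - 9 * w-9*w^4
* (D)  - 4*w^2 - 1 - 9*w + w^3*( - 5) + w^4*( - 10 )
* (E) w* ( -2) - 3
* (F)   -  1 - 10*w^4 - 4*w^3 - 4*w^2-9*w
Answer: D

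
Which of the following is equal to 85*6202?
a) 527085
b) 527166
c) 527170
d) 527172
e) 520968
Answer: c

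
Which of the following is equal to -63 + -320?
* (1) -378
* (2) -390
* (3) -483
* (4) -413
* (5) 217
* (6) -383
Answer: 6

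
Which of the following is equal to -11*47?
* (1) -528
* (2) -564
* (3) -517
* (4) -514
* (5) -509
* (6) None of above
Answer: 3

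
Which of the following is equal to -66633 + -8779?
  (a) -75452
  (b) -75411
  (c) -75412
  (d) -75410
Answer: c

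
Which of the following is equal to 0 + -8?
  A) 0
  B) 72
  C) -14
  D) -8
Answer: D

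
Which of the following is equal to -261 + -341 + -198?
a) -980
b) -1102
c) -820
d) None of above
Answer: d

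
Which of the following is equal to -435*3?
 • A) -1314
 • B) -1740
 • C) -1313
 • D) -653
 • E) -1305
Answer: E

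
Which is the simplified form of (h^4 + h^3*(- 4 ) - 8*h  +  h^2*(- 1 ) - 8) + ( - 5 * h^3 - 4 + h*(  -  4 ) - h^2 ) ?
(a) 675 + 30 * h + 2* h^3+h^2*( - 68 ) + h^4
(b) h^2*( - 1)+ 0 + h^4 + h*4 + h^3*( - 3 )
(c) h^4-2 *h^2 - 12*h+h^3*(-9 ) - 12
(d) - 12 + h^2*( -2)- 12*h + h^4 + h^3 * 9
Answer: c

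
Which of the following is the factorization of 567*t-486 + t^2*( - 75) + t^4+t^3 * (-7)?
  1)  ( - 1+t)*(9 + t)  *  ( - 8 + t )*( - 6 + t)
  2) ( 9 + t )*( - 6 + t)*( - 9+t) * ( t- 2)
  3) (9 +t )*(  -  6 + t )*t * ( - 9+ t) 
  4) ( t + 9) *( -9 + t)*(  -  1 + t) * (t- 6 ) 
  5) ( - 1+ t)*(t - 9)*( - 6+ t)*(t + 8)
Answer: 4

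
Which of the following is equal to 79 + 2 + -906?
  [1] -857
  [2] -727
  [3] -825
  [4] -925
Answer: 3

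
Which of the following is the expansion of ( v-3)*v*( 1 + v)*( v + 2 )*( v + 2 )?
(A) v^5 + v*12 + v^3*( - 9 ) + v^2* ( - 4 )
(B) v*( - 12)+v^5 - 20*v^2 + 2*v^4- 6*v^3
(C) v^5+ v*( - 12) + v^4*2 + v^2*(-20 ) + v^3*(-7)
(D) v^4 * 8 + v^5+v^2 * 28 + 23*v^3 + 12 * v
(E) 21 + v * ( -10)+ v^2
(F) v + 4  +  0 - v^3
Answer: C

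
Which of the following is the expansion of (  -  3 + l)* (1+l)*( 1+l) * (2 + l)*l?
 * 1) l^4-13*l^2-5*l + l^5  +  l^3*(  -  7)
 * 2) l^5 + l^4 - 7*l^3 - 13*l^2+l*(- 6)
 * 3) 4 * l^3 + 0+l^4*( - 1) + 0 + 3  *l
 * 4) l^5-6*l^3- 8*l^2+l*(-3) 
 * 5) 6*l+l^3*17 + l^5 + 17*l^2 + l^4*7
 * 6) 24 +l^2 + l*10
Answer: 2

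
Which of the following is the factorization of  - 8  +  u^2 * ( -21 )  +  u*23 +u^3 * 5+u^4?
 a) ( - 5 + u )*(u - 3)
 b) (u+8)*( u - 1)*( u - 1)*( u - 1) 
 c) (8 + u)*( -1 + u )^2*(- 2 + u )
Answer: b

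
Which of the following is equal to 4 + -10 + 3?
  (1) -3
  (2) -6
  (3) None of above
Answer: 1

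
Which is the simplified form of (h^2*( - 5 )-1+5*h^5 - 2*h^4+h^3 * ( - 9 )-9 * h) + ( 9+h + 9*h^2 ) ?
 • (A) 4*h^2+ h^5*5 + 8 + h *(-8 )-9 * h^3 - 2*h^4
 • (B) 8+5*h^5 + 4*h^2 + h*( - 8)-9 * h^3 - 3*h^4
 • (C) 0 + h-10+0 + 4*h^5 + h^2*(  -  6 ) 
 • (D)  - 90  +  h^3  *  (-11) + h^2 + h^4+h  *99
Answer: A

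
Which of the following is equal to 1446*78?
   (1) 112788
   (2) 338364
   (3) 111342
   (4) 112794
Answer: 1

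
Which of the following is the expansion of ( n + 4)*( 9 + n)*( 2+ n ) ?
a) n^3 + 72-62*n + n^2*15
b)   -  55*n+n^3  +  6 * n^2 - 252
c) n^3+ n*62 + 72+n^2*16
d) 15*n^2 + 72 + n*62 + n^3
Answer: d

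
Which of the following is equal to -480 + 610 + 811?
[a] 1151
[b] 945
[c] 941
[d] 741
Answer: c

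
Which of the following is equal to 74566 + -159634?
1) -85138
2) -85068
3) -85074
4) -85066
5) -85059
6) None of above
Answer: 2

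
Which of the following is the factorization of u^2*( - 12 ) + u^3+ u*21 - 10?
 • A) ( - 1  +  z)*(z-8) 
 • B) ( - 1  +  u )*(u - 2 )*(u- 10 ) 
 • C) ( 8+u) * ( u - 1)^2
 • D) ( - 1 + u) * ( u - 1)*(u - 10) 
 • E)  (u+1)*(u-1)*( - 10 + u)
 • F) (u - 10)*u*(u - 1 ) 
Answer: D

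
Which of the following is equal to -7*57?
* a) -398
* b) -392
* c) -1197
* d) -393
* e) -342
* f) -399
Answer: f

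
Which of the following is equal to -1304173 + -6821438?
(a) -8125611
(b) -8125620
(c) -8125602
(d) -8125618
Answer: a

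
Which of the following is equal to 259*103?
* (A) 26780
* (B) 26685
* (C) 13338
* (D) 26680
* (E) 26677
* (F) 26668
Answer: E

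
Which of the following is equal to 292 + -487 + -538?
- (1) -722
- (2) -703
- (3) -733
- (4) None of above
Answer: 3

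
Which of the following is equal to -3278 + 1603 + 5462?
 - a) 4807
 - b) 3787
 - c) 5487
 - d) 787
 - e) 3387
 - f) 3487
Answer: b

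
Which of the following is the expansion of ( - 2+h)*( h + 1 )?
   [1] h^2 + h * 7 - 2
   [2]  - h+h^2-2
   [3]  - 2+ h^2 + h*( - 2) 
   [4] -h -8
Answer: 2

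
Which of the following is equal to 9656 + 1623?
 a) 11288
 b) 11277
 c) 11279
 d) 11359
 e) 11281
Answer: c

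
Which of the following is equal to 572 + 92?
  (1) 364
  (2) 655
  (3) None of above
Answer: 3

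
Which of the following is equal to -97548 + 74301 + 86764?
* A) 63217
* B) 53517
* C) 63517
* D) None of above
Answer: C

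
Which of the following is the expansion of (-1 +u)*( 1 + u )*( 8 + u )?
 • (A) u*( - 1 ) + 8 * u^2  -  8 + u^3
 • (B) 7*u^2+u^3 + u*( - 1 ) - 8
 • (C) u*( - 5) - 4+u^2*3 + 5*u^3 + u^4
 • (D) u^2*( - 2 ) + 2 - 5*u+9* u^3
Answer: A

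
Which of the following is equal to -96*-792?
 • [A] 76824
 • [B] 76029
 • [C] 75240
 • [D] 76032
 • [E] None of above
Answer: D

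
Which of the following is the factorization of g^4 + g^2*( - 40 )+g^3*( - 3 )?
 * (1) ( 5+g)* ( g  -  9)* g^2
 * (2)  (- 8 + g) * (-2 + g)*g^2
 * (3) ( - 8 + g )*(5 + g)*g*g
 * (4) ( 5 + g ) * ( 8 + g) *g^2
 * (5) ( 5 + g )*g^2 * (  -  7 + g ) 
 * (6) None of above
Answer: 3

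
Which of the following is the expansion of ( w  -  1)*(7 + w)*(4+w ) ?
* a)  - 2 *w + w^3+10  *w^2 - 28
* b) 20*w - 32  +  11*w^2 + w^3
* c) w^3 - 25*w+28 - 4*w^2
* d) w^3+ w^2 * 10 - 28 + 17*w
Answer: d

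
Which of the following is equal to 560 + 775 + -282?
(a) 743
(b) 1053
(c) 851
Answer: b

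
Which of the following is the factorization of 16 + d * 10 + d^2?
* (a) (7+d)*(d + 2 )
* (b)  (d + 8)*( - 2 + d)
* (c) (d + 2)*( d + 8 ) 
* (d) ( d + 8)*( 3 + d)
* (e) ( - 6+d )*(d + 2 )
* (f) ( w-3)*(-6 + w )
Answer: c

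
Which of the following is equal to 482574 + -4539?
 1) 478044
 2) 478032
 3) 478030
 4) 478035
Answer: 4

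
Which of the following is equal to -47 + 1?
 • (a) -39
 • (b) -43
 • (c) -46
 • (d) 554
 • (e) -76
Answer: c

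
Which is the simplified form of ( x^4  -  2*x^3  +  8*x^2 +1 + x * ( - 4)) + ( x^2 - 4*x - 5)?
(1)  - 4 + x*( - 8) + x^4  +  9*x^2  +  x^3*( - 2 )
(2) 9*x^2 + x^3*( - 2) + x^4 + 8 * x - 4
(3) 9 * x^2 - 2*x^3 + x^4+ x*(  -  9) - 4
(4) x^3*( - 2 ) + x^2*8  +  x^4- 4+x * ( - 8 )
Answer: 1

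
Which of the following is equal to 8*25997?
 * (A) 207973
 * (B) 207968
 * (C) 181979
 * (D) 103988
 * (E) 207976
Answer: E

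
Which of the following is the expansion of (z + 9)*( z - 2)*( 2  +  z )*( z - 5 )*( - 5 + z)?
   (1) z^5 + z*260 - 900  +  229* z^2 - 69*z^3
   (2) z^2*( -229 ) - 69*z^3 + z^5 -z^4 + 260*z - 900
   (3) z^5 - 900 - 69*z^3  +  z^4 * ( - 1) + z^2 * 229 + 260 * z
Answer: 3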